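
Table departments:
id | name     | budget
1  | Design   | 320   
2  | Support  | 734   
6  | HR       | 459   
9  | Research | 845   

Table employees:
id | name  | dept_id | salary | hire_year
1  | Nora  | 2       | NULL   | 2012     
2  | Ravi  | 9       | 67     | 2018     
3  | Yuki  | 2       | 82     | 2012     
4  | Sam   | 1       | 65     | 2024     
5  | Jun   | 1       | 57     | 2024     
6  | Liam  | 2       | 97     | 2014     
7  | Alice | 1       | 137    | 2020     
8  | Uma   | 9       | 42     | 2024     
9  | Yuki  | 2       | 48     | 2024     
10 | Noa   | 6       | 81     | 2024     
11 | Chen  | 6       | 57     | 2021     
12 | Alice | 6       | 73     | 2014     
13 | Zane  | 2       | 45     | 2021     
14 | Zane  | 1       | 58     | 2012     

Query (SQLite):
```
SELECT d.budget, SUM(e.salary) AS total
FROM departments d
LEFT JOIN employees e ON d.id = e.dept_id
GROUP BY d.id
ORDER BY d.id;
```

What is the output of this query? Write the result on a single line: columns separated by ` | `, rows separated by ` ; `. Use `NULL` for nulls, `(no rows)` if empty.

320 | 317 ; 734 | 272 ; 459 | 211 ; 845 | 109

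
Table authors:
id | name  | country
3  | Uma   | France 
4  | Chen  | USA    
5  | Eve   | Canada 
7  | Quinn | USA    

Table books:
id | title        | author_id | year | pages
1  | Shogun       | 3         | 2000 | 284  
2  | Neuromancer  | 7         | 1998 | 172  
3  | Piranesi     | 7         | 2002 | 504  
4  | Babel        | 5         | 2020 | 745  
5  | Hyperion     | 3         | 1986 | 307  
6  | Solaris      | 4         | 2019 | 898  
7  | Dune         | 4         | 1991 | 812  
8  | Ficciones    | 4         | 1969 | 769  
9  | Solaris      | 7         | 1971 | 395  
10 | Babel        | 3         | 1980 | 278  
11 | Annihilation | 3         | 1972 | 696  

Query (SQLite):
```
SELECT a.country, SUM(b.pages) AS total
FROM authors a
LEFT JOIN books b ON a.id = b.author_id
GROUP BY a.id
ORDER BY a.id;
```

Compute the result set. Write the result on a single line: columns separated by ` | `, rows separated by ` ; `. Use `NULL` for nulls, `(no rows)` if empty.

LEFT JOIN keeps every authors row; unmatched ones get NULL for books columns.
Group by authors.id and compute SUM(b.pages). SUM over an all-NULL group is NULL.
  3: ids {1, 5, 10, 11} → SUM(b.pages)=1565
  4: ids {6, 7, 8} → SUM(b.pages)=2479
  5: ids {4} → SUM(b.pages)=745
  7: ids {2, 3, 9} → SUM(b.pages)=1071

France | 1565 ; USA | 2479 ; Canada | 745 ; USA | 1071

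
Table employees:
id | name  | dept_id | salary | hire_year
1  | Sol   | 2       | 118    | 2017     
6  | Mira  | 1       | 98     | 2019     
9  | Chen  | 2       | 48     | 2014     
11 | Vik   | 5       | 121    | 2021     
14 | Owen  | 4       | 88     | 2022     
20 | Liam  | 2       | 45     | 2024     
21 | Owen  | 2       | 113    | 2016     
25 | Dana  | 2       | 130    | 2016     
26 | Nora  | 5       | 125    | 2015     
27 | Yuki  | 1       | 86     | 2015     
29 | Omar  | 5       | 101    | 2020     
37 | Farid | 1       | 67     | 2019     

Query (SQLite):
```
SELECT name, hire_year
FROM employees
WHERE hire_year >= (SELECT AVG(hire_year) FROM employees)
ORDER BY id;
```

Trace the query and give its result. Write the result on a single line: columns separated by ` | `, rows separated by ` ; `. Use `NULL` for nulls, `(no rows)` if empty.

Mira | 2019 ; Vik | 2021 ; Owen | 2022 ; Liam | 2024 ; Omar | 2020 ; Farid | 2019

Scalar subquery: AVG(hire_year) over all employees rows = 2018.166667 (≈; comparison uses full precision).
Keep rows where hire_year >= that value.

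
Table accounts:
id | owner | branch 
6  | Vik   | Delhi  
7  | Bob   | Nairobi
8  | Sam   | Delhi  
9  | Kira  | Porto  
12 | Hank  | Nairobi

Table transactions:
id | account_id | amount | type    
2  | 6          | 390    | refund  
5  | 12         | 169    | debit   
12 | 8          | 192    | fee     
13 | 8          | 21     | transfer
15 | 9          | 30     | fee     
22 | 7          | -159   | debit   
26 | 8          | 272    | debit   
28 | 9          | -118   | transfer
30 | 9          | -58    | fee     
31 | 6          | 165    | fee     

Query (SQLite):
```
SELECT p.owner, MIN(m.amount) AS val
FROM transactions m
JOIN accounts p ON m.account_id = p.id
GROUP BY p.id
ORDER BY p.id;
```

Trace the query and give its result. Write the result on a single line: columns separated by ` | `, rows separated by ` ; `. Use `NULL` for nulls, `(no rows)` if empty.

Vik | 165 ; Bob | -159 ; Sam | 21 ; Kira | -118 ; Hank | 169

Join each transactions row to its accounts via account_id.
Group joined rows by accounts.id; compute MIN(m.amount) per group.
  6: ids {2, 31} → MIN(m.amount)=165
  7: ids {22} → MIN(m.amount)=-159
  8: ids {12, 13, 26} → MIN(m.amount)=21
  9: ids {15, 28, 30} → MIN(m.amount)=-118
  12: ids {5} → MIN(m.amount)=169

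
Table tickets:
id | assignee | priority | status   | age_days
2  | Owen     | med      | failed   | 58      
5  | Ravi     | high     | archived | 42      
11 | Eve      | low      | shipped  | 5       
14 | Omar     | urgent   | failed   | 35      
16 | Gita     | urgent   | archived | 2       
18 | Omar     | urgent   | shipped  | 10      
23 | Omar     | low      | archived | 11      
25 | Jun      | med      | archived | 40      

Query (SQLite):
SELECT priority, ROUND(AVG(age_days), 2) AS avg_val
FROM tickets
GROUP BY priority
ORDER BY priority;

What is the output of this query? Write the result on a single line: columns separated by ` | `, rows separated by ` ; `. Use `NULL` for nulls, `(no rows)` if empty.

high | 42 ; low | 8 ; med | 49 ; urgent | 15.67

Partition tickets by priority; compute ROUND(AVG(age_days), 2) within each group.
  high: ids {5} → ROUND(AVG(age_days), 2)=42
  low: ids {11, 23} → ROUND(AVG(age_days), 2)=8
  med: ids {2, 25} → ROUND(AVG(age_days), 2)=49
  urgent: ids {14, 16, 18} → ROUND(AVG(age_days), 2)=15.67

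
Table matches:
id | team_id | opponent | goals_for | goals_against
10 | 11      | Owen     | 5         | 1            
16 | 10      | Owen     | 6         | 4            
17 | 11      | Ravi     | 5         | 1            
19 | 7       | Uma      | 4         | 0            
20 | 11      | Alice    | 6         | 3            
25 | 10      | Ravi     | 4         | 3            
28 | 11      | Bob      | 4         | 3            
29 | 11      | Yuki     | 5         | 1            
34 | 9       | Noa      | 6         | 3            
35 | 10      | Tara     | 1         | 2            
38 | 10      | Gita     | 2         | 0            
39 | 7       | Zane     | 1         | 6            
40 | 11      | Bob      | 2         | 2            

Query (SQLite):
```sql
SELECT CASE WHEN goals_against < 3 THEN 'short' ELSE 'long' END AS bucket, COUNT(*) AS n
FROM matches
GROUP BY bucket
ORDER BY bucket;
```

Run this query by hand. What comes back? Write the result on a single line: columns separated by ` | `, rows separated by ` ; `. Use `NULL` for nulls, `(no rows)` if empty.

long | 6 ; short | 7

Bucket rows by goals_against < 3 → 'short' else 'long'; count each bucket.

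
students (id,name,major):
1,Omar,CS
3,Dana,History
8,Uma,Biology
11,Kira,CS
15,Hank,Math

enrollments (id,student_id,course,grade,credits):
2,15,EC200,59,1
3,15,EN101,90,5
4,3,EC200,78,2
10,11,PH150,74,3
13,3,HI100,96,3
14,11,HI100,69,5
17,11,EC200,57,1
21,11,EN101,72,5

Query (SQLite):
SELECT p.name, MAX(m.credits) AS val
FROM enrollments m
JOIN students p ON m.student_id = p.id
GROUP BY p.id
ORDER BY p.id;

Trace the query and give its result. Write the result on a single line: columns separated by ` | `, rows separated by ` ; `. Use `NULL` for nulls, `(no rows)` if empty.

Join each enrollments row to its students via student_id.
Group joined rows by students.id; compute MAX(m.credits) per group.
  3: ids {4, 13} → MAX(m.credits)=3
  11: ids {10, 14, 17, 21} → MAX(m.credits)=5
  15: ids {2, 3} → MAX(m.credits)=5

Dana | 3 ; Kira | 5 ; Hank | 5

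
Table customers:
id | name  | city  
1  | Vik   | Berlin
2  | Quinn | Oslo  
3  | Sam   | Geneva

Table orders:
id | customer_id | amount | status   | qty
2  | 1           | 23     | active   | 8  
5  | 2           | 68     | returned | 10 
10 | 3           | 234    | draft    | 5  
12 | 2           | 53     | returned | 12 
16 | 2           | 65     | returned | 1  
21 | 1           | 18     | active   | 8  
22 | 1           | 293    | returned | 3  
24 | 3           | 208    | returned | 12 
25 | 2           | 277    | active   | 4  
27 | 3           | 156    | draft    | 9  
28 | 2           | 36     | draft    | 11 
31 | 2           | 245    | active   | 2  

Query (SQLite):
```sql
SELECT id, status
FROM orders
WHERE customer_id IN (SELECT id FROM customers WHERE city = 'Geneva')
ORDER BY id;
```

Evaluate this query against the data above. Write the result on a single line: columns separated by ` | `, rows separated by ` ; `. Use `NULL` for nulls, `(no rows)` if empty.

10 | draft ; 24 | returned ; 27 | draft

Inner query: customers.id where city = 'Geneva'.
Outer: keep orders rows whose customer_id is in that set.
Inner query → {3}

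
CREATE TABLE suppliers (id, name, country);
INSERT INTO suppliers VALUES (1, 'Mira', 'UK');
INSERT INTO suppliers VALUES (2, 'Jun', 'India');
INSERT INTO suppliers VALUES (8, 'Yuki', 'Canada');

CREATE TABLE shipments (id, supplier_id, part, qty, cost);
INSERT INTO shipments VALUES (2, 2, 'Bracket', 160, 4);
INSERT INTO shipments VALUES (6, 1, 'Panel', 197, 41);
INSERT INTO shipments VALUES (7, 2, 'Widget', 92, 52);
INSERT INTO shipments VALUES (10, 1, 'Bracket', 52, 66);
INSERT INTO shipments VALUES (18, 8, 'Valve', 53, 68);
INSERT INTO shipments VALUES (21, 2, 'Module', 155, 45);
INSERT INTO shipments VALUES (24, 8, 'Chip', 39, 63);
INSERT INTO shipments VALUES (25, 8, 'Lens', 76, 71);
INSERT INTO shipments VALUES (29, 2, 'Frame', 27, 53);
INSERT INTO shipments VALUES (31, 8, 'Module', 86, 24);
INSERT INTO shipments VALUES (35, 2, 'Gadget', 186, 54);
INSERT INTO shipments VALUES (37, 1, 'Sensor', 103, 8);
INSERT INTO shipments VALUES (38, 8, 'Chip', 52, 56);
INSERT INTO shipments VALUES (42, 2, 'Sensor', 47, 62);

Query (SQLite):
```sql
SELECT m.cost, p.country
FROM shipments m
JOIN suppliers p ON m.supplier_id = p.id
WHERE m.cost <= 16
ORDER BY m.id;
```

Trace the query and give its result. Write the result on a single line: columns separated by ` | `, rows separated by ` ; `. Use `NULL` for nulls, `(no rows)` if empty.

4 | India ; 8 | UK

Each shipments row matches the suppliers row where supplier_id = suppliers.id.
Then keep rows with m.cost <= 16.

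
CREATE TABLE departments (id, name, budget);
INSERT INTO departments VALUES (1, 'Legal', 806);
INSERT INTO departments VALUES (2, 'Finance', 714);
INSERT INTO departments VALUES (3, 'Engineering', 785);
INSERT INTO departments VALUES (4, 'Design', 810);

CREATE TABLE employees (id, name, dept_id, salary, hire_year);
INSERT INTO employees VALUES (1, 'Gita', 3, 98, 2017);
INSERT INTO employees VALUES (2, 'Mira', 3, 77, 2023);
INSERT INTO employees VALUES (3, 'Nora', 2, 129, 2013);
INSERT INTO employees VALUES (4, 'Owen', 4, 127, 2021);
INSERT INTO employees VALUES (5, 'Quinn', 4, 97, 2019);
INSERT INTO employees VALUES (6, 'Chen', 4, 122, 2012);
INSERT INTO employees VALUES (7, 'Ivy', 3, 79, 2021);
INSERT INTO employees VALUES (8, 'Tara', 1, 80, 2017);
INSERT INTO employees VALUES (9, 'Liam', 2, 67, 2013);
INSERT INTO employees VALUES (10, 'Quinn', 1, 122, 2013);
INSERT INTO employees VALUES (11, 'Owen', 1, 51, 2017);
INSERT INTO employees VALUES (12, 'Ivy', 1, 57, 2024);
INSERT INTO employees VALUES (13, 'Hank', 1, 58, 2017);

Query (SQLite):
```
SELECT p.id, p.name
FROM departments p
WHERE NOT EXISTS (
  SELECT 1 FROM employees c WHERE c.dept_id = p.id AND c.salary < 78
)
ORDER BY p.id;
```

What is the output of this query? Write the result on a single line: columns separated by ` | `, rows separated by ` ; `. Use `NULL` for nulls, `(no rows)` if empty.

4 | Design

For each departments row, check whether any employees with matching dept_id has salary < 78.
Keep rows where that is false.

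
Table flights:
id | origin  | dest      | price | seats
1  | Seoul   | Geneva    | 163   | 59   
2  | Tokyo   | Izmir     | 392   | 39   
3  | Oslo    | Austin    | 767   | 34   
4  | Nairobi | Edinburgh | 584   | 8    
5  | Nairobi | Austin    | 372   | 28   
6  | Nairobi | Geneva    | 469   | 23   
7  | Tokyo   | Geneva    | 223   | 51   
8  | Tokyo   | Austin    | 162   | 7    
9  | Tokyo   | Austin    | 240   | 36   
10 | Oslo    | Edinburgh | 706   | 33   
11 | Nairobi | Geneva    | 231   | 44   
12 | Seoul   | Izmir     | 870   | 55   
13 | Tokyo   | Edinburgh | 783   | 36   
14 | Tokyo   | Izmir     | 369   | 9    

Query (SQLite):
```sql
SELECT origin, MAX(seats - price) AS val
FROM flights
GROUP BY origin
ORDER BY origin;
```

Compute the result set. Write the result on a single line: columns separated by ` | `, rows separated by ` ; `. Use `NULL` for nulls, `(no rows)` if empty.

Nairobi | -187 ; Oslo | -673 ; Seoul | -104 ; Tokyo | -155

For each row compute seats - price.
Group by origin; take MAX of the expression per group.
  Nairobi: ids {4, 5, 6, 11} → MAX(seats - price)=-187
  Oslo: ids {3, 10} → MAX(seats - price)=-673
  Seoul: ids {1, 12} → MAX(seats - price)=-104
  Tokyo: ids {2, 7, 8, 9, 13, 14} → MAX(seats - price)=-155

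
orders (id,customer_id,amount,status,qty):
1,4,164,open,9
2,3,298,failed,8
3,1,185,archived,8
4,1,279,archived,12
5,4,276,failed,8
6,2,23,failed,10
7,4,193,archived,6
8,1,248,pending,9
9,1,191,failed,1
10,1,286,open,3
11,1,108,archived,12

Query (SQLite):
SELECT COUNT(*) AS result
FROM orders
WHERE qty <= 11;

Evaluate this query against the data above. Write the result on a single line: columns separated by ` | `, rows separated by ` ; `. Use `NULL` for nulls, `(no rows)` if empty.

9

Rows where qty <= 11 → qty values: [9, 8, 8, 8, 10, 6, 9, 1, 3].
COUNT(*) counts rows → 9.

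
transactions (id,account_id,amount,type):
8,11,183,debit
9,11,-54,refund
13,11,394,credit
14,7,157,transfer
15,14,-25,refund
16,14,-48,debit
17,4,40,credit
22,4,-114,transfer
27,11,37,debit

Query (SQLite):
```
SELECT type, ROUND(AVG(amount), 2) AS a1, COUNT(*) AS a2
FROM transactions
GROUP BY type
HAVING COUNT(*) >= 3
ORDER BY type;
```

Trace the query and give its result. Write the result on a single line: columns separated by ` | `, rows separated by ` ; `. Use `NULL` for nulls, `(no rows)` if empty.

Group transactions by type.
Per group compute: ROUND(AVG(amount), 2), COUNT(*).
HAVING: drop groups with fewer than 3 rows.
  credit: ids {13, 17} → ROUND(AVG(amount), 2)=217, COUNT(*)=2
  debit: ids {8, 16, 27} → ROUND(AVG(amount), 2)=57.33, COUNT(*)=3
  refund: ids {9, 15} → ROUND(AVG(amount), 2)=-39.5, COUNT(*)=2
  transfer: ids {14, 22} → ROUND(AVG(amount), 2)=21.5, COUNT(*)=2

debit | 57.33 | 3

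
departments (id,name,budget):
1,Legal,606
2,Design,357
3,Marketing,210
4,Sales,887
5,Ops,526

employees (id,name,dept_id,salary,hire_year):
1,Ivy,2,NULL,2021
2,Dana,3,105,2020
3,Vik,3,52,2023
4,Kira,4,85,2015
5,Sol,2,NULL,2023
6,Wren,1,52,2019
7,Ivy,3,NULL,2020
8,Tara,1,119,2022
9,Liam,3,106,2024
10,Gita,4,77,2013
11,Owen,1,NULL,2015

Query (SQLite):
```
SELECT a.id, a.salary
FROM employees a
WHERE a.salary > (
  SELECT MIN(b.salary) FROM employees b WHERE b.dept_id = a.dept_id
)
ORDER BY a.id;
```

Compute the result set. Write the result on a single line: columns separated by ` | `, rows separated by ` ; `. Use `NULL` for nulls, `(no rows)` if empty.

2 | 105 ; 4 | 85 ; 8 | 119 ; 9 | 106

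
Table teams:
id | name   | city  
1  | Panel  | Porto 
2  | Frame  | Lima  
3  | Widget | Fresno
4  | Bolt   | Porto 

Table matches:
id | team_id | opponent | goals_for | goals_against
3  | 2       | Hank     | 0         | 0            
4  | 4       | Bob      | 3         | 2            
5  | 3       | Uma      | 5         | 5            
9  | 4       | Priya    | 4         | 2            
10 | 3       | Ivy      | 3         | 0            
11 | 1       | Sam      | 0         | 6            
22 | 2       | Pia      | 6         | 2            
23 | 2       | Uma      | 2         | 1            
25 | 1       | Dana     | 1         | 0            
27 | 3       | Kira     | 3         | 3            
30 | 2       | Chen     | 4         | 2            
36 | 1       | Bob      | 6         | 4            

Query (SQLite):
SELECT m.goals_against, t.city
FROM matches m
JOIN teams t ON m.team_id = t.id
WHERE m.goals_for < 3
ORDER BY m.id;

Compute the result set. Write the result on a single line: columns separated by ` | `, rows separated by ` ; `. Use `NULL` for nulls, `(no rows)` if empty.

0 | Lima ; 6 | Porto ; 1 | Lima ; 0 | Porto

Each matches row matches the teams row where team_id = teams.id.
Then keep rows with m.goals_for < 3.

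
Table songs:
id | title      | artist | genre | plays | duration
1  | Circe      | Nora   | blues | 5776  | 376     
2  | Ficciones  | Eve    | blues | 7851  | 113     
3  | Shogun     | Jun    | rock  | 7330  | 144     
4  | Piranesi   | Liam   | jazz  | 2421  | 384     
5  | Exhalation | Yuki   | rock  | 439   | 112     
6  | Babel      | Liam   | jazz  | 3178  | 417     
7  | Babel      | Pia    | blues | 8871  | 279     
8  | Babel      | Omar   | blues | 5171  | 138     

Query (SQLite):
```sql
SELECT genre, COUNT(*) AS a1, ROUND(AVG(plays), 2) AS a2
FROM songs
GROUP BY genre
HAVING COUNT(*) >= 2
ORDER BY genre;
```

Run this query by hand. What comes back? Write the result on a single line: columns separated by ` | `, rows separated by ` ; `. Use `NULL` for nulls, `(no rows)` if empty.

Group songs by genre.
Per group compute: COUNT(*), ROUND(AVG(plays), 2).
HAVING: drop groups with fewer than 2 rows.
  blues: ids {1, 2, 7, 8} → COUNT(*)=4, ROUND(AVG(plays), 2)=6917.25
  jazz: ids {4, 6} → COUNT(*)=2, ROUND(AVG(plays), 2)=2799.5
  rock: ids {3, 5} → COUNT(*)=2, ROUND(AVG(plays), 2)=3884.5

blues | 4 | 6917.25 ; jazz | 2 | 2799.5 ; rock | 2 | 3884.5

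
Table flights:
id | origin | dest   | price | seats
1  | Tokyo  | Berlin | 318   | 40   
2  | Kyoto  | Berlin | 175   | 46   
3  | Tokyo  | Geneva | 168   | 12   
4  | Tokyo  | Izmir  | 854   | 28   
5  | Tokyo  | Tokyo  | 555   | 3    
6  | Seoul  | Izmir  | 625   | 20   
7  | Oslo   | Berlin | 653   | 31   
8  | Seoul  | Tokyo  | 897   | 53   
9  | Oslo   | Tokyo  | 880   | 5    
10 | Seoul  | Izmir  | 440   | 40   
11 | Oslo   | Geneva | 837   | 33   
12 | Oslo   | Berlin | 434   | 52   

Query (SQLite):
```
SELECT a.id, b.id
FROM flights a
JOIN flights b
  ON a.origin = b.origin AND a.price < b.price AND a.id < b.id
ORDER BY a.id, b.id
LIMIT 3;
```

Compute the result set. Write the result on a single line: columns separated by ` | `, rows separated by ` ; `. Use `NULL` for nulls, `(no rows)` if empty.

1 | 4 ; 1 | 5 ; 3 | 4

Pairs (a,b) with same origin, a.price < b.price, a.id < b.id.
origin groups: Kyoto:{2} Oslo:{7,9,11,12} Seoul:{6,8,10} Tokyo:{1,3,4,5}
Ordered by (a.id, b.id); first 3.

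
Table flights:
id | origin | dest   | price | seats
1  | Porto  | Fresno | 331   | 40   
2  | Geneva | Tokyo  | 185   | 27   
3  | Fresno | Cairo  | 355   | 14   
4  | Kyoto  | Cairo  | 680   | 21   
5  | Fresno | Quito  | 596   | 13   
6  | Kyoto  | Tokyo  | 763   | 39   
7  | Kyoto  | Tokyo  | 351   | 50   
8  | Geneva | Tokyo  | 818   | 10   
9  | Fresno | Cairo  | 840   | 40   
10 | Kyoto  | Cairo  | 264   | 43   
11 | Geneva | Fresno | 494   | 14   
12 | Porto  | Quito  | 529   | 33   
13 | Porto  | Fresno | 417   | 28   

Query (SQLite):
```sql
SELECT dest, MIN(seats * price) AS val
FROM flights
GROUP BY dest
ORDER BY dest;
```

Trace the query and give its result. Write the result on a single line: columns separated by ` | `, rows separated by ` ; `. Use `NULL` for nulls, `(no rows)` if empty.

Cairo | 4970 ; Fresno | 6916 ; Quito | 7748 ; Tokyo | 4995

For each row compute seats * price.
Group by dest; take MIN of the expression per group.
  Cairo: ids {3, 4, 9, 10} → MIN(seats * price)=4970
  Fresno: ids {1, 11, 13} → MIN(seats * price)=6916
  Quito: ids {5, 12} → MIN(seats * price)=7748
  Tokyo: ids {2, 6, 7, 8} → MIN(seats * price)=4995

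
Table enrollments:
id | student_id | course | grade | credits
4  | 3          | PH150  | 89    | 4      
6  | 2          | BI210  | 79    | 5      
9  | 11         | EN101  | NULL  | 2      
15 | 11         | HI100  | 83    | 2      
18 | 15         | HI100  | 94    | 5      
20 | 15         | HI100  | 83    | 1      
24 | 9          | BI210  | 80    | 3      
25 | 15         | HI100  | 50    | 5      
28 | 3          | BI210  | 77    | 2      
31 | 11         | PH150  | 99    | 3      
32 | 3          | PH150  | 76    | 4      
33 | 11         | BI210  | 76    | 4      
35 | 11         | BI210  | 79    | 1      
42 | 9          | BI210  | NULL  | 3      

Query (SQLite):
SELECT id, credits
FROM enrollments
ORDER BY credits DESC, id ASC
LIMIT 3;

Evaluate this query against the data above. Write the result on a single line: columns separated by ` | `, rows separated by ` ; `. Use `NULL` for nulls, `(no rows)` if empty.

Sort by credits desc, tiebreak id asc: (5, id=6), (5, id=18), (5, id=25), (4, id=4), (4, id=32), (4, id=33) …. Take first 3.

6 | 5 ; 18 | 5 ; 25 | 5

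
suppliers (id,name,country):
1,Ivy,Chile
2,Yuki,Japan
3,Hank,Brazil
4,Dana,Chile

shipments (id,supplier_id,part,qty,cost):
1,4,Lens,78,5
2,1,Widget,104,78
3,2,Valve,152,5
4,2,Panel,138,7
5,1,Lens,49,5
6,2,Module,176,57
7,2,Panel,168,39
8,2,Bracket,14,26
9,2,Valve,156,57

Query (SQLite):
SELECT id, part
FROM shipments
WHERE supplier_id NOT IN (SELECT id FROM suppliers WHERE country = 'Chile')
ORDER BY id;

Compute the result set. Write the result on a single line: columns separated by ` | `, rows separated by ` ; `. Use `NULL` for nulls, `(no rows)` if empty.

Inner query: suppliers.id where country = 'Chile'.
Outer: keep shipments rows whose supplier_id is not in that set.
Inner query → {1, 4}

3 | Valve ; 4 | Panel ; 6 | Module ; 7 | Panel ; 8 | Bracket ; 9 | Valve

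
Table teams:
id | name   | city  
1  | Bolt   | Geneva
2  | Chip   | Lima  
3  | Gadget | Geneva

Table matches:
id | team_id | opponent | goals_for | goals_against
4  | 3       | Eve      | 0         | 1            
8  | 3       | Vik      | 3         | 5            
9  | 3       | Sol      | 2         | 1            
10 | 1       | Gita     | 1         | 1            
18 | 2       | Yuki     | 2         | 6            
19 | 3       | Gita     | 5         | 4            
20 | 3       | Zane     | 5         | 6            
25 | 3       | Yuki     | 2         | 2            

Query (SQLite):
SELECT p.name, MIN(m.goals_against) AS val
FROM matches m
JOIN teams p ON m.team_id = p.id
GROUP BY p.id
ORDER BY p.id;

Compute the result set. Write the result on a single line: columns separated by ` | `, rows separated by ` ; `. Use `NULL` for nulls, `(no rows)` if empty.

Join each matches row to its teams via team_id.
Group joined rows by teams.id; compute MIN(m.goals_against) per group.
  1: ids {10} → MIN(m.goals_against)=1
  2: ids {18} → MIN(m.goals_against)=6
  3: ids {4, 8, 9, 19, 20, 25} → MIN(m.goals_against)=1

Bolt | 1 ; Chip | 6 ; Gadget | 1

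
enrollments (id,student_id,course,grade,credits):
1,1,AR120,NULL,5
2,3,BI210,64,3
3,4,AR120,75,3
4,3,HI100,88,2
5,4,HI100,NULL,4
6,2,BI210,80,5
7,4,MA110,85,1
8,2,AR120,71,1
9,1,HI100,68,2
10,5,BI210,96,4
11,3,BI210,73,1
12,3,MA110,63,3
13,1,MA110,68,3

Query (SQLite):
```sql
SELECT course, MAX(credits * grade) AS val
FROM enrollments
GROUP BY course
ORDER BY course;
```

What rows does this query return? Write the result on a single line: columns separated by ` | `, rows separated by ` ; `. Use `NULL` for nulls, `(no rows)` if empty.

AR120 | 225 ; BI210 | 400 ; HI100 | 176 ; MA110 | 204

For each row compute credits * grade.
Group by course; take MAX of the expression per group.
  AR120: ids {1, 3, 8} → MAX(credits * grade)=225
  BI210: ids {2, 6, 10, 11} → MAX(credits * grade)=400
  HI100: ids {4, 5, 9} → MAX(credits * grade)=176
  MA110: ids {7, 12, 13} → MAX(credits * grade)=204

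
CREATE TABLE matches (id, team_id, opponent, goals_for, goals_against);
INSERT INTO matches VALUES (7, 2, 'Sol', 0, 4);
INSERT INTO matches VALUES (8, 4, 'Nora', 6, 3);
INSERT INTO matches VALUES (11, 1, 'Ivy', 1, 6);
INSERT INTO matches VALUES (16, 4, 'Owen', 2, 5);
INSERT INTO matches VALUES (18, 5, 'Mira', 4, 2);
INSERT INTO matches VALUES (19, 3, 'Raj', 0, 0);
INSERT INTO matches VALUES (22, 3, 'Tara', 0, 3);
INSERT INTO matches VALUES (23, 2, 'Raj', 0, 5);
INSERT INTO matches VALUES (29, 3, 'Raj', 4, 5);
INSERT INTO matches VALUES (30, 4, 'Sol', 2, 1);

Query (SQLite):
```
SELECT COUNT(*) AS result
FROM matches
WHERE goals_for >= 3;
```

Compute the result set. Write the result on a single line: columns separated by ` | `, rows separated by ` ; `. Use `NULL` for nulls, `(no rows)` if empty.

Rows where goals_for >= 3 → goals_against values: [3, 2, 5].
COUNT(*) counts rows → 3.

3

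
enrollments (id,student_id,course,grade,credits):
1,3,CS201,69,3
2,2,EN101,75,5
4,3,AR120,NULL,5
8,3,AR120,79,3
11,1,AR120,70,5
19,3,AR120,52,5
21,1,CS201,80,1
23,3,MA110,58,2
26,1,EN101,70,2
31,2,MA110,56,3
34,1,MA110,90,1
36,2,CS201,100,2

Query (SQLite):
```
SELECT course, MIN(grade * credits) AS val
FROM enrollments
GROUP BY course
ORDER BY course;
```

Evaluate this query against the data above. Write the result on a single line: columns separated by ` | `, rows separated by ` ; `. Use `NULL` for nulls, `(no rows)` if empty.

AR120 | 237 ; CS201 | 80 ; EN101 | 140 ; MA110 | 90

For each row compute grade * credits.
Group by course; take MIN of the expression per group.
  AR120: ids {4, 8, 11, 19} → MIN(grade * credits)=237
  CS201: ids {1, 21, 36} → MIN(grade * credits)=80
  EN101: ids {2, 26} → MIN(grade * credits)=140
  MA110: ids {23, 31, 34} → MIN(grade * credits)=90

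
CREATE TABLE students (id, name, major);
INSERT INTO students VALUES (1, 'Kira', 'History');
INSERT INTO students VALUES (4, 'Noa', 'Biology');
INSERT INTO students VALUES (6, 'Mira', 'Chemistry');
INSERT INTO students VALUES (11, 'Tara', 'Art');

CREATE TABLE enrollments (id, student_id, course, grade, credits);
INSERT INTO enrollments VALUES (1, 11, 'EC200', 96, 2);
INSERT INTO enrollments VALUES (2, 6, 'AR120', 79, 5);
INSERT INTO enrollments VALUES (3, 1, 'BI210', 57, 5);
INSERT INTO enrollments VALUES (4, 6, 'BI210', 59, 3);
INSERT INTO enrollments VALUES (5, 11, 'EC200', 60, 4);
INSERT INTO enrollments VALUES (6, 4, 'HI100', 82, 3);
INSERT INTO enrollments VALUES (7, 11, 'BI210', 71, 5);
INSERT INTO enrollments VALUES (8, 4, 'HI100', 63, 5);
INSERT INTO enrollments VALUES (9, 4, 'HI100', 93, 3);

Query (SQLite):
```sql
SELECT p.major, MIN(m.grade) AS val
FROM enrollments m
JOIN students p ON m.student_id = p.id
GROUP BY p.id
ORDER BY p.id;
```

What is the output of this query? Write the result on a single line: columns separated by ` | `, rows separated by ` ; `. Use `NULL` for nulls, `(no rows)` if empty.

Join each enrollments row to its students via student_id.
Group joined rows by students.id; compute MIN(m.grade) per group.
  1: ids {3} → MIN(m.grade)=57
  4: ids {6, 8, 9} → MIN(m.grade)=63
  6: ids {2, 4} → MIN(m.grade)=59
  11: ids {1, 5, 7} → MIN(m.grade)=60

History | 57 ; Biology | 63 ; Chemistry | 59 ; Art | 60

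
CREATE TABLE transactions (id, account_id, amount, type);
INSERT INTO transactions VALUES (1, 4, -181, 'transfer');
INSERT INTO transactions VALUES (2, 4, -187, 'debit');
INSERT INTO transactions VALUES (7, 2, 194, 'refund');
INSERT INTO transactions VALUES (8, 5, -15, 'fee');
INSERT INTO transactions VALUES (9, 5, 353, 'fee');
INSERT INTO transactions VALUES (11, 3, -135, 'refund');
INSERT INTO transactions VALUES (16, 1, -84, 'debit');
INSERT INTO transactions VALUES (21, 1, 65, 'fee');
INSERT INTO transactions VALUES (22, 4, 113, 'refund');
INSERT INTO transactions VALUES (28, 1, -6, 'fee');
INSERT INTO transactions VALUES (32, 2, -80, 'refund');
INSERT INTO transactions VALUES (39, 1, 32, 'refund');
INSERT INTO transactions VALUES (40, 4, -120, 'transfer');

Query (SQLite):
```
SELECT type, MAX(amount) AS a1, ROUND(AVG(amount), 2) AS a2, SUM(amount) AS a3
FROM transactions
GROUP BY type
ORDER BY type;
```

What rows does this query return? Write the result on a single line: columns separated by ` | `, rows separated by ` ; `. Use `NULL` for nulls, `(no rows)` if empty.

Group transactions by type.
Per group compute: MAX(amount), ROUND(AVG(amount), 2), SUM(amount).
  debit: ids {2, 16} → MAX(amount)=-84, ROUND(AVG(amount), 2)=-135.5, SUM(amount)=-271
  fee: ids {8, 9, 21, 28} → MAX(amount)=353, ROUND(AVG(amount), 2)=99.25, SUM(amount)=397
  refund: ids {7, 11, 22, 32, 39} → MAX(amount)=194, ROUND(AVG(amount), 2)=24.8, SUM(amount)=124
  transfer: ids {1, 40} → MAX(amount)=-120, ROUND(AVG(amount), 2)=-150.5, SUM(amount)=-301

debit | -84 | -135.5 | -271 ; fee | 353 | 99.25 | 397 ; refund | 194 | 24.8 | 124 ; transfer | -120 | -150.5 | -301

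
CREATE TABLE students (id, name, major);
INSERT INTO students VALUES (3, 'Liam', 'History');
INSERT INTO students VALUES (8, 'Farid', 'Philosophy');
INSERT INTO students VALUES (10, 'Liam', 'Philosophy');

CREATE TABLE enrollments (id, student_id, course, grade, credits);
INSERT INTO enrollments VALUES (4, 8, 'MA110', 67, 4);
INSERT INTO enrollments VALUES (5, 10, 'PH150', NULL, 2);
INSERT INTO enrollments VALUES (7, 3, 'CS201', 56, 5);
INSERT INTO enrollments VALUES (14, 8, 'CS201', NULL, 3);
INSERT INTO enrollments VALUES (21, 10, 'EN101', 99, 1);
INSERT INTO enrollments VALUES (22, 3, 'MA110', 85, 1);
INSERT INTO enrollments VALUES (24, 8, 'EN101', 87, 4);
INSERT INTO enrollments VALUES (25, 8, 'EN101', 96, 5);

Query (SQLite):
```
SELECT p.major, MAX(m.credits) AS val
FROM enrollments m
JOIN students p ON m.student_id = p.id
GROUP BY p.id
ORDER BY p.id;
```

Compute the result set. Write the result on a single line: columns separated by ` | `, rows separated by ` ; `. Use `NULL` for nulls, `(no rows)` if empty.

Join each enrollments row to its students via student_id.
Group joined rows by students.id; compute MAX(m.credits) per group.
  3: ids {7, 22} → MAX(m.credits)=5
  8: ids {4, 14, 24, 25} → MAX(m.credits)=5
  10: ids {5, 21} → MAX(m.credits)=2

History | 5 ; Philosophy | 5 ; Philosophy | 2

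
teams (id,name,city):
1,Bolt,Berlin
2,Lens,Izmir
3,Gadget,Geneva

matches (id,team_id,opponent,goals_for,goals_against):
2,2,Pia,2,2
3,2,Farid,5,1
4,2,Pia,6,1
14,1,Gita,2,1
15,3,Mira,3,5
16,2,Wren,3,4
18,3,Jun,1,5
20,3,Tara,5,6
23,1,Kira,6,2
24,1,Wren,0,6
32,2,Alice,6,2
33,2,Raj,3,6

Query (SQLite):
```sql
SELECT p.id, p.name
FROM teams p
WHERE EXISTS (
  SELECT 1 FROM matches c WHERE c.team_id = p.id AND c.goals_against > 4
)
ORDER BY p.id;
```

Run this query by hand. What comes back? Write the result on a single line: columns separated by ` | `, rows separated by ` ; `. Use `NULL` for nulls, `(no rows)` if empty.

1 | Bolt ; 2 | Lens ; 3 | Gadget

For each teams row, check whether any matches with matching team_id has goals_against > 4.
Keep rows where that is true.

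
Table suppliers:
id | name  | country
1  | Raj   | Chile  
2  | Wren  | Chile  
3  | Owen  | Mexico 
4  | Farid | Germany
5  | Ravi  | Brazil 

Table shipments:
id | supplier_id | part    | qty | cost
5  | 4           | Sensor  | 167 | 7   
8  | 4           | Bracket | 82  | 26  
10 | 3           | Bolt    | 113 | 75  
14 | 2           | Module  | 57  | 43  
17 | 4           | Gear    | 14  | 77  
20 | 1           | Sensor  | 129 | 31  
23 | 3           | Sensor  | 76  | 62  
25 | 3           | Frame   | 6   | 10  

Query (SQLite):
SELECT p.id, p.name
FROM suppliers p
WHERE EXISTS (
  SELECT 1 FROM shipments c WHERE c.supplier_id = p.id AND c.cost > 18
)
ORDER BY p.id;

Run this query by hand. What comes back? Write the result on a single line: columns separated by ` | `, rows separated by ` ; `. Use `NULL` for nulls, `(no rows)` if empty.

1 | Raj ; 2 | Wren ; 3 | Owen ; 4 | Farid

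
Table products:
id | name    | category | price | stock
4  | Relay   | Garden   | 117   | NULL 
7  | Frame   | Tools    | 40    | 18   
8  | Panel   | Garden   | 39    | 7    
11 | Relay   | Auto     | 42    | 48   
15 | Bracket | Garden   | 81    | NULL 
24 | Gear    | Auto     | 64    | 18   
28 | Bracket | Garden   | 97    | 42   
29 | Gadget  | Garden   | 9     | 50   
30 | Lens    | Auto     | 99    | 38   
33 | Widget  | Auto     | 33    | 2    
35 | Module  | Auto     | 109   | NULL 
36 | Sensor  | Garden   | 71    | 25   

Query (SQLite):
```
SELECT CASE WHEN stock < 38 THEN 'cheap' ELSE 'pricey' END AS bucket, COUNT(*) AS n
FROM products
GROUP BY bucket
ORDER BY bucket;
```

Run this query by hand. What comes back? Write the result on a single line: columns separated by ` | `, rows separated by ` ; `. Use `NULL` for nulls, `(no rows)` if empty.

Bucket rows by stock < 38 → 'cheap' else 'pricey'; count each bucket.
NULL < 38 is unknown, so NULL stock falls into ELSE → 'pricey'.

cheap | 5 ; pricey | 7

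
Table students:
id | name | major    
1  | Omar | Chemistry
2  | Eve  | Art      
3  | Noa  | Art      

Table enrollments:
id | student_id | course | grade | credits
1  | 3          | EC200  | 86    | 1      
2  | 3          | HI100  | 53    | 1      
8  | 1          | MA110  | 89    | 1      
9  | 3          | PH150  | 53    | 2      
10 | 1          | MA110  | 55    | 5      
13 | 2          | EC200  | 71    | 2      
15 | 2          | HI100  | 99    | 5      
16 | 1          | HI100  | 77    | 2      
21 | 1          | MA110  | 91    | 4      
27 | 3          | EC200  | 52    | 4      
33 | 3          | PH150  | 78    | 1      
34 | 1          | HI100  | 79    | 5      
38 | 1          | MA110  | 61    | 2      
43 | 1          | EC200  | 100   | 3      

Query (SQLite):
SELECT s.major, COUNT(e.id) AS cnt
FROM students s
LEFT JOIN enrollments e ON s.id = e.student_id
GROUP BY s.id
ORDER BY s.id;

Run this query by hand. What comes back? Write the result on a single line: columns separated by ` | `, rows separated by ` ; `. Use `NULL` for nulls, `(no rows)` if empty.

Chemistry | 7 ; Art | 2 ; Art | 5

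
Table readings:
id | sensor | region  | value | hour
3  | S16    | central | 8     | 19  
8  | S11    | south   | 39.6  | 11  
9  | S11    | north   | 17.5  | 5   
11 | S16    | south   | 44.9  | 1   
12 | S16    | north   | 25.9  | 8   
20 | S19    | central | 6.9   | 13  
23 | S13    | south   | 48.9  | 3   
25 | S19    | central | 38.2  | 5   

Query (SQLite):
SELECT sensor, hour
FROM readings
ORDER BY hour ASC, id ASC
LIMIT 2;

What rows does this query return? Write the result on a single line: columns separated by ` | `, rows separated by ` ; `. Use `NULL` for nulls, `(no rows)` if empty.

Sort by hour asc, tiebreak id asc: (1, id=11), (3, id=23), (5, id=9), (5, id=25), (8, id=12) …. Take first 2.

S16 | 1 ; S13 | 3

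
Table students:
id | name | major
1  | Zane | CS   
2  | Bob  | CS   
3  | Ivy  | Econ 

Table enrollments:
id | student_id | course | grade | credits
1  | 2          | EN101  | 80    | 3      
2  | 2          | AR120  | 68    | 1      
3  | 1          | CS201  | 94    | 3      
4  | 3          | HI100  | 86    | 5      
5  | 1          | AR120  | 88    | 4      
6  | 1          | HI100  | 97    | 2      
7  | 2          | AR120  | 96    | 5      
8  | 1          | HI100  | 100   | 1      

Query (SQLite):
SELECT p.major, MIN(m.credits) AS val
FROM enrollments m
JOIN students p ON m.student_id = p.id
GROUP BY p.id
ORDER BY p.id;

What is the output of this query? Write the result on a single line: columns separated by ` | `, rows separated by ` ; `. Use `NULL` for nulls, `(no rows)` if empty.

CS | 1 ; CS | 1 ; Econ | 5

Join each enrollments row to its students via student_id.
Group joined rows by students.id; compute MIN(m.credits) per group.
  1: ids {3, 5, 6, 8} → MIN(m.credits)=1
  2: ids {1, 2, 7} → MIN(m.credits)=1
  3: ids {4} → MIN(m.credits)=5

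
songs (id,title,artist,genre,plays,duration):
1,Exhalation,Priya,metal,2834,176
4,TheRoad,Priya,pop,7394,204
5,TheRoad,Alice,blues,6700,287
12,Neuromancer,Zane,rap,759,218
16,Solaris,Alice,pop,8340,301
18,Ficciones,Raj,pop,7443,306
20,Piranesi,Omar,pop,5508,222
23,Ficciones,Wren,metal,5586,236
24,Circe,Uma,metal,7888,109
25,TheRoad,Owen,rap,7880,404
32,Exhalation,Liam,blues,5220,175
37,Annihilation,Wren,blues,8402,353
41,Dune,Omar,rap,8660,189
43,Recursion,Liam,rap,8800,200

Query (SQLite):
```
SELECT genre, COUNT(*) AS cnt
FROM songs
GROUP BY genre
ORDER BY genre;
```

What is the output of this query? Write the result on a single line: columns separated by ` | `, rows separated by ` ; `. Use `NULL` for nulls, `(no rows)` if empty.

Partition songs by genre; compute COUNT(*) within each group.
  blues: ids {5, 32, 37} → COUNT(*)=3
  metal: ids {1, 23, 24} → COUNT(*)=3
  pop: ids {4, 16, 18, 20} → COUNT(*)=4
  rap: ids {12, 25, 41, 43} → COUNT(*)=4

blues | 3 ; metal | 3 ; pop | 4 ; rap | 4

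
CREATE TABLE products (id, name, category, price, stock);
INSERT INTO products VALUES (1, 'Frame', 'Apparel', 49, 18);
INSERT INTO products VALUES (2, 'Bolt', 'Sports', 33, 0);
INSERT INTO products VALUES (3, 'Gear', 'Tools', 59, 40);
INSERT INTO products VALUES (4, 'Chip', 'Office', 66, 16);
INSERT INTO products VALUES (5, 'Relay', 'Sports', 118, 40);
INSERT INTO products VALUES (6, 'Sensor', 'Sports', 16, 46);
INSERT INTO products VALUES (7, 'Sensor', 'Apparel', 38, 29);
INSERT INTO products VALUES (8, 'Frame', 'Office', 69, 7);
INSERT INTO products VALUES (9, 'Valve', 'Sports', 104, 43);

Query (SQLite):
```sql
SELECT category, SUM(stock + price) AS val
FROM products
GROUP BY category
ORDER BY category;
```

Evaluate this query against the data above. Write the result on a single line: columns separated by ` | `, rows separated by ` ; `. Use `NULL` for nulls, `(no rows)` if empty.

Apparel | 134 ; Office | 158 ; Sports | 400 ; Tools | 99

For each row compute stock + price.
Group by category; take SUM of the expression per group.
  Apparel: ids {1, 7} → SUM(stock + price)=134
  Office: ids {4, 8} → SUM(stock + price)=158
  Sports: ids {2, 5, 6, 9} → SUM(stock + price)=400
  Tools: ids {3} → SUM(stock + price)=99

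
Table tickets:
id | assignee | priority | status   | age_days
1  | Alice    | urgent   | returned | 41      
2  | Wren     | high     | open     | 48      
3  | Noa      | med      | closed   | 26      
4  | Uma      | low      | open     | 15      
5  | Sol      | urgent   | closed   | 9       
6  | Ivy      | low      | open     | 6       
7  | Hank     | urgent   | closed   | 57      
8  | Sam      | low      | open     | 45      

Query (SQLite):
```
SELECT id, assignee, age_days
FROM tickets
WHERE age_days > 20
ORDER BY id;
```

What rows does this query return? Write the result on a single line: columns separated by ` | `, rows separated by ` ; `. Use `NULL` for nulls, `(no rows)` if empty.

age_days > 20: ids {1, 2, 3, 7, 8}

1 | Alice | 41 ; 2 | Wren | 48 ; 3 | Noa | 26 ; 7 | Hank | 57 ; 8 | Sam | 45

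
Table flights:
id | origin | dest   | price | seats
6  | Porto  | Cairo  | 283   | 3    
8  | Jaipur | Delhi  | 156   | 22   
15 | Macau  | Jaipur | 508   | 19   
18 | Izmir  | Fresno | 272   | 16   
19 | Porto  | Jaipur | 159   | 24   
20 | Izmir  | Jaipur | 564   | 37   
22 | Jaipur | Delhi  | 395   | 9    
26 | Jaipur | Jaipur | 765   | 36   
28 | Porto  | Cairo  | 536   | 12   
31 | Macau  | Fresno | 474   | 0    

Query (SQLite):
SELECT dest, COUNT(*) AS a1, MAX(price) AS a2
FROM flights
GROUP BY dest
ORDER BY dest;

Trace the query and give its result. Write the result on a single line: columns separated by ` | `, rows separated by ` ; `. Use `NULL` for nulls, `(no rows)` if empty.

Group flights by dest.
Per group compute: COUNT(*), MAX(price).
  Cairo: ids {6, 28} → COUNT(*)=2, MAX(price)=536
  Delhi: ids {8, 22} → COUNT(*)=2, MAX(price)=395
  Fresno: ids {18, 31} → COUNT(*)=2, MAX(price)=474
  Jaipur: ids {15, 19, 20, 26} → COUNT(*)=4, MAX(price)=765

Cairo | 2 | 536 ; Delhi | 2 | 395 ; Fresno | 2 | 474 ; Jaipur | 4 | 765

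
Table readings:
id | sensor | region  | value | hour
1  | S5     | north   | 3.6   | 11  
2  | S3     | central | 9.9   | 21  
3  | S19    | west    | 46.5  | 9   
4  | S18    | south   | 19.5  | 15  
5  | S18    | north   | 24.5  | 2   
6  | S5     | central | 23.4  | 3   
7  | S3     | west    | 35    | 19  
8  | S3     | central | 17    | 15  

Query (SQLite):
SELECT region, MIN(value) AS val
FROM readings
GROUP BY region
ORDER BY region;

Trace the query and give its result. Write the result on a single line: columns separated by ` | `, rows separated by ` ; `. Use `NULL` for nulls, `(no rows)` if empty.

central | 9.9 ; north | 3.6 ; south | 19.5 ; west | 35

Partition readings by region; compute MIN(value) within each group.
  central: ids {2, 6, 8} → MIN(value)=9.9
  north: ids {1, 5} → MIN(value)=3.6
  south: ids {4} → MIN(value)=19.5
  west: ids {3, 7} → MIN(value)=35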